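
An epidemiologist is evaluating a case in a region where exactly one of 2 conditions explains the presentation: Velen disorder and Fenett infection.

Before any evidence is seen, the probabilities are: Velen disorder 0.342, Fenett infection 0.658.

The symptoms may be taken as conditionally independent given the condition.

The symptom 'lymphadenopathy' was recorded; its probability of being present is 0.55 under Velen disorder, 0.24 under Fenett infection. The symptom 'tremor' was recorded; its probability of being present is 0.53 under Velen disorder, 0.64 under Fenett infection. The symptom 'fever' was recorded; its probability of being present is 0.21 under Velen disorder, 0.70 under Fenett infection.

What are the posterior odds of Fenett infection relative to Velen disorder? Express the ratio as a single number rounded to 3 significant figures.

3.38

The normalizing constant cancels in an odds ratio, so compute prior × likelihood for the two hypotheses only:
  Fenett infection: 0.658 × 0.24 × 0.64 × 0.70 = 0.070748
  Velen disorder: 0.342 × 0.55 × 0.53 × 0.21 = 0.020936
Posterior odds = 0.070748 / 0.020936 ≈ 3.38.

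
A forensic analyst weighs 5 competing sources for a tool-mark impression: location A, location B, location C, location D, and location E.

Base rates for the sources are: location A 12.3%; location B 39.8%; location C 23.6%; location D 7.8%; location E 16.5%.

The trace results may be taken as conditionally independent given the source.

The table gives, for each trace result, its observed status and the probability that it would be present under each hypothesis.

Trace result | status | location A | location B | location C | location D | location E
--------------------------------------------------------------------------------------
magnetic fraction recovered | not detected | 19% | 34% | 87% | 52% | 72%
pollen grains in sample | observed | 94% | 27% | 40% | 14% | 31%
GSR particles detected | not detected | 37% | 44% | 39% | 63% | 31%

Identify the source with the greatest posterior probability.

Multiply each prior by the joint likelihood of the trace result pattern (using 1 − P(present | H) for each absent trace result):
  location A: 0.123 × (1 − 0.19) × 0.94 × (1 − 0.37) = 0.059001
  location B: 0.398 × (1 − 0.34) × 0.27 × (1 − 0.44) = 0.039717
  location C: 0.236 × (1 − 0.87) × 0.40 × (1 − 0.39) = 0.0074859
  location D: 0.078 × (1 − 0.52) × 0.14 × (1 − 0.63) = 0.0019394
  location E: 0.165 × (1 − 0.72) × 0.31 × (1 − 0.31) = 0.0098822
Normalizing constant Z = 0.059001 + 0.039717 + 0.0074859 + 0.0019394 + 0.0098822 = 0.11803.
P(location A | evidence) ≈ 0.059001 / 0.11803 ≈ 0.500
P(location B | evidence) ≈ 0.039717 / 0.11803 ≈ 0.337
P(location C | evidence) ≈ 0.0074859 / 0.11803 ≈ 0.063
P(location D | evidence) ≈ 0.0019394 / 0.11803 ≈ 0.016
P(location E | evidence) ≈ 0.0098822 / 0.11803 ≈ 0.084
The largest is 0.500, so location A is most probable.

location A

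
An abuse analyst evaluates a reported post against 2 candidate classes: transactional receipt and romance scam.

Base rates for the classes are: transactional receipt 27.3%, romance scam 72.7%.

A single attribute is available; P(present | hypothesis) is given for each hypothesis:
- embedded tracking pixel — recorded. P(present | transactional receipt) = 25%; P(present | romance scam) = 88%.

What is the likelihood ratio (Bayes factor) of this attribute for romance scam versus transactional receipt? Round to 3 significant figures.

3.52

Likelihood of this attribute under each hypothesis:
  romance scam: 0.88
  transactional receipt: 0.25
Bayes factor = 0.88 / 0.25 ≈ 3.52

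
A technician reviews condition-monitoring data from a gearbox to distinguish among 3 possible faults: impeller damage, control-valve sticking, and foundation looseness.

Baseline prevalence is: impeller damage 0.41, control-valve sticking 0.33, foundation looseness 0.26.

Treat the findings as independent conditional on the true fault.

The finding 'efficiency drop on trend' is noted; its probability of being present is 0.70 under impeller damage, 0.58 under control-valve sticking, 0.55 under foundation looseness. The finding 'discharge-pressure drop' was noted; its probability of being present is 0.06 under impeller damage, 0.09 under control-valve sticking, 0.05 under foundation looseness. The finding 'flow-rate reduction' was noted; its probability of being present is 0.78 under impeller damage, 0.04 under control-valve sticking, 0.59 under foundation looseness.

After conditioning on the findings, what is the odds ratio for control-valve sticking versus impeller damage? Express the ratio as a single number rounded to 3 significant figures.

Unnormalized posterior weight (prior times the finding likelihoods) for each of the two hypotheses:
  control-valve sticking: 0.33 × 0.58 × 0.09 × 0.04 = 0.00068904
  impeller damage: 0.41 × 0.70 × 0.06 × 0.78 = 0.013432
Posterior odds = 0.00068904 / 0.013432 ≈ 0.0513.

0.0513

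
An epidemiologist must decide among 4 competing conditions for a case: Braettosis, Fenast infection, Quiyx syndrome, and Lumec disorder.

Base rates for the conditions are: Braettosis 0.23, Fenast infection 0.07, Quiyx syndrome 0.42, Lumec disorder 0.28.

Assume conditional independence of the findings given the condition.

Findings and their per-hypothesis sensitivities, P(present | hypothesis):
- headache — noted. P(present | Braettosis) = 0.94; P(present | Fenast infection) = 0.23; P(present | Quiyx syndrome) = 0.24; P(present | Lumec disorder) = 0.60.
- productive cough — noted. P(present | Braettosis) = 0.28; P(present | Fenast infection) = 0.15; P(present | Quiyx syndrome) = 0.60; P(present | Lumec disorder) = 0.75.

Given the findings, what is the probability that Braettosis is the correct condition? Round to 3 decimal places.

For each hypothesis, the unnormalized posterior weight is prior × product of the finding likelihoods:
  Braettosis: 0.23 × 0.94 × 0.28 = 0.060536
  Fenast infection: 0.07 × 0.23 × 0.15 = 0.002415
  Quiyx syndrome: 0.42 × 0.24 × 0.60 = 0.06048
  Lumec disorder: 0.28 × 0.60 × 0.75 = 0.126
Normalizing constant Z = 0.060536 + 0.002415 + 0.06048 + 0.126 = 0.24943.
P(Braettosis | evidence) = 0.060536 / 0.24943 ≈ 0.243.

0.243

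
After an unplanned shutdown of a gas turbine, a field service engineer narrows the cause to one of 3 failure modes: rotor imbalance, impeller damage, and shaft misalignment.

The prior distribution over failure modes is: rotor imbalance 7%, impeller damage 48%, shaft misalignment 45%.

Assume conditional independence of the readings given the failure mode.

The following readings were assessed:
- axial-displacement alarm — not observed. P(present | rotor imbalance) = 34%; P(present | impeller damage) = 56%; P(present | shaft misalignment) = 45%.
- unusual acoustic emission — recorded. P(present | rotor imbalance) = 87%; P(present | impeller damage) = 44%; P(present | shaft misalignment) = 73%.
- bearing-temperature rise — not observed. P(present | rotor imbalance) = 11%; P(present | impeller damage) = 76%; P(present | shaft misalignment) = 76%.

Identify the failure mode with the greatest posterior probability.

shaft misalignment

By Bayes' rule with conditional independence, the unnormalized weight for each hypothesis is prior × ∏ likelihoods (using 1 − P(present | H) for each absent reading):
  rotor imbalance: 0.07 × (1 − 0.34) × 0.87 × (1 − 0.11) = 0.035773
  impeller damage: 0.48 × (1 − 0.56) × 0.44 × (1 − 0.76) = 0.022303
  shaft misalignment: 0.45 × (1 − 0.45) × 0.73 × (1 − 0.76) = 0.043362
Normalizing constant Z = 0.035773 + 0.022303 + 0.043362 = 0.10144.
P(rotor imbalance | evidence) ≈ 0.035773 / 0.10144 ≈ 0.353
P(impeller damage | evidence) ≈ 0.022303 / 0.10144 ≈ 0.220
P(shaft misalignment | evidence) ≈ 0.043362 / 0.10144 ≈ 0.427
The largest is 0.427, so shaft misalignment is most probable.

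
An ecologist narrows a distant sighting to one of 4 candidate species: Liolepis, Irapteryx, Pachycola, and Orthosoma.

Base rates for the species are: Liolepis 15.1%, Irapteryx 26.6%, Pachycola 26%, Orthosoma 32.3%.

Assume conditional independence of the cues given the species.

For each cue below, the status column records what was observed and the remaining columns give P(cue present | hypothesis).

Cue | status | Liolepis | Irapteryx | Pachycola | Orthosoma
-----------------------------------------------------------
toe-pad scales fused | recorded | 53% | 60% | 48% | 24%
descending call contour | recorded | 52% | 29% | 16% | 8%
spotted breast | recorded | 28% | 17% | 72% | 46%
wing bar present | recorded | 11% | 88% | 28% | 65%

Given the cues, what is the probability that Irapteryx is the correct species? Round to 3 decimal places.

Multiply each prior by the joint likelihood of the cue pattern:
  Liolepis: 0.151 × 0.53 × 0.52 × 0.28 × 0.11 = 0.0012818
  Irapteryx: 0.266 × 0.60 × 0.29 × 0.17 × 0.88 = 0.0069241
  Pachycola: 0.260 × 0.48 × 0.16 × 0.72 × 0.28 = 0.0040255
  Orthosoma: 0.323 × 0.24 × 0.08 × 0.46 × 0.65 = 0.0018543
The unnormalized weights sum to 0.014086.
P(Irapteryx | evidence) = 0.0069241 / 0.014086 ≈ 0.492.

0.492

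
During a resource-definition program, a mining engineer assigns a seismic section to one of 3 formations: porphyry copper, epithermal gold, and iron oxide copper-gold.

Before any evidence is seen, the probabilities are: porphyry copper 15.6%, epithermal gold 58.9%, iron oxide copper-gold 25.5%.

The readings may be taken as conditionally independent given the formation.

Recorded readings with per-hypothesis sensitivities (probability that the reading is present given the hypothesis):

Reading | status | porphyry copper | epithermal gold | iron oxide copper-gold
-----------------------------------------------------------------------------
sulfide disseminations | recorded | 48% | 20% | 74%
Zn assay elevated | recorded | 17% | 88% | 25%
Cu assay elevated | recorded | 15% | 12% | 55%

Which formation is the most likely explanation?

By Bayes' rule with conditional independence, the unnormalized weight for each hypothesis is prior × ∏ likelihoods:
  porphyry copper: 0.156 × 0.48 × 0.17 × 0.15 = 0.0019094
  epithermal gold: 0.589 × 0.20 × 0.88 × 0.12 = 0.01244
  iron oxide copper-gold: 0.255 × 0.74 × 0.25 × 0.55 = 0.025946
Normalizing constant Z = 0.0019094 + 0.01244 + 0.025946 = 0.040295.
P(porphyry copper | evidence) ≈ 0.0019094 / 0.040295 ≈ 0.047
P(epithermal gold | evidence) ≈ 0.01244 / 0.040295 ≈ 0.309
P(iron oxide copper-gold | evidence) ≈ 0.025946 / 0.040295 ≈ 0.644
The largest is 0.644, so iron oxide copper-gold is most probable.

iron oxide copper-gold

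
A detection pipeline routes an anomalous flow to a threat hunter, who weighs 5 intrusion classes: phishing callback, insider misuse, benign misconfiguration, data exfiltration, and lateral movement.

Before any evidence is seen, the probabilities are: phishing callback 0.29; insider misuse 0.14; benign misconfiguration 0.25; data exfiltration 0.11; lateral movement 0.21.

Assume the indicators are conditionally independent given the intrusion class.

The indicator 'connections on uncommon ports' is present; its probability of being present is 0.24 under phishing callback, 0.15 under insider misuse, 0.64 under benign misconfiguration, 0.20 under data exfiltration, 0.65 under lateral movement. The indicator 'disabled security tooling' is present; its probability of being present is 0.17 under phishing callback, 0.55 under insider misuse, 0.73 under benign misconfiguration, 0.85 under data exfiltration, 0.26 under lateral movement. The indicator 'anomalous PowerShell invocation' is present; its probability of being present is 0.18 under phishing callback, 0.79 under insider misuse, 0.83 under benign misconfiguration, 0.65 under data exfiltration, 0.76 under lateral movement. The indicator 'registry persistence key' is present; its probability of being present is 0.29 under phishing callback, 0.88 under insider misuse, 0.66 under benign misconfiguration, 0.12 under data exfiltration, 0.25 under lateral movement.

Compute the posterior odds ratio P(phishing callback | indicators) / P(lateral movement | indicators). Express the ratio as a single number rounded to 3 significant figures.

0.0916

Posterior odds equal prior odds times the likelihood ratio; only the two competing hypotheses matter.
  phishing callback: 0.29 × 0.24 × 0.17 × 0.18 × 0.29 = 0.00061763
  lateral movement: 0.21 × 0.65 × 0.26 × 0.76 × 0.25 = 0.0067431
Posterior odds = 0.00061763 / 0.0067431 ≈ 0.0916.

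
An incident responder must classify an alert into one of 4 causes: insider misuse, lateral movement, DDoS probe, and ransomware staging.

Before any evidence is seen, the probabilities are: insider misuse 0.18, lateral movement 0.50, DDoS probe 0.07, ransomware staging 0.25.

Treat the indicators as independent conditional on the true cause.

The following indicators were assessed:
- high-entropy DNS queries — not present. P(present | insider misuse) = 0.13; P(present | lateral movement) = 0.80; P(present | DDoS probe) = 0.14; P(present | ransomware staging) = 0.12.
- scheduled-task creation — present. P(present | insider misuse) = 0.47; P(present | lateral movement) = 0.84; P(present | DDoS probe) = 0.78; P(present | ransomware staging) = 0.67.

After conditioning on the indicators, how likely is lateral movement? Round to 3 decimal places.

0.239

For each hypothesis, the unnormalized posterior weight is prior × product of the indicator likelihoods (using 1 − P(present | H) for each absent indicator):
  insider misuse: 0.18 × (1 − 0.13) × 0.47 = 0.073602
  lateral movement: 0.50 × (1 − 0.80) × 0.84 = 0.084
  DDoS probe: 0.07 × (1 − 0.14) × 0.78 = 0.046956
  ransomware staging: 0.25 × (1 − 0.12) × 0.67 = 0.1474
Marginal likelihood of the evidence = 0.35196.
P(lateral movement | evidence) = 0.084 / 0.35196 ≈ 0.239.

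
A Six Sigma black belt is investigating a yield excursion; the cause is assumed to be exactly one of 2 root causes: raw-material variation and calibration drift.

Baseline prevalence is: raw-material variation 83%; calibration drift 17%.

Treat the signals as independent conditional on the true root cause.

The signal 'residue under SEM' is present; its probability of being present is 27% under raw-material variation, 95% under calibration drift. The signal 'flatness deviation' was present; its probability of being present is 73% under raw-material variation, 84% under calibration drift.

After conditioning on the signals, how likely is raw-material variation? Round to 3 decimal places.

0.547

By Bayes' rule with conditional independence, the unnormalized weight for each hypothesis is prior × ∏ likelihoods:
  raw-material variation: 0.83 × 0.27 × 0.73 = 0.16359
  calibration drift: 0.17 × 0.95 × 0.84 = 0.13566
The unnormalized weights sum to 0.29925.
P(raw-material variation | evidence) = 0.16359 / 0.29925 ≈ 0.547.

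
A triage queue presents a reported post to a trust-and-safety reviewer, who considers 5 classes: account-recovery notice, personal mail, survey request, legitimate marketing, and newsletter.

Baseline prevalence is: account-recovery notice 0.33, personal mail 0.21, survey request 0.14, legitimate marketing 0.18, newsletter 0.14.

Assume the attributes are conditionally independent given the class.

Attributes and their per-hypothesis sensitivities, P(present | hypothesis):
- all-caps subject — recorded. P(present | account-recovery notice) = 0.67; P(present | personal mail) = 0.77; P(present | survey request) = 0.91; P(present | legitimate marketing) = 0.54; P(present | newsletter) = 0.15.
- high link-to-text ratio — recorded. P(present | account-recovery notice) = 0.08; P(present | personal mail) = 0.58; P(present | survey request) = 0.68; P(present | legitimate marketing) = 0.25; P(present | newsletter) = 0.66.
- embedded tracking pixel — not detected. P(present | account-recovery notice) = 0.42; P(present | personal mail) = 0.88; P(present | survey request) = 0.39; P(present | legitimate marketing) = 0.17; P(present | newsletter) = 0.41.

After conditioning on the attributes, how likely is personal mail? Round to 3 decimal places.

For each hypothesis, the unnormalized posterior weight is prior × product of the attribute likelihoods (using 1 − P(present | H) for each absent attribute):
  account-recovery notice: 0.33 × 0.67 × 0.08 × (1 − 0.42) = 0.010259
  personal mail: 0.21 × 0.77 × 0.58 × (1 − 0.88) = 0.011254
  survey request: 0.14 × 0.91 × 0.68 × (1 − 0.39) = 0.052846
  legitimate marketing: 0.18 × 0.54 × 0.25 × (1 − 0.17) = 0.020169
  newsletter: 0.14 × 0.15 × 0.66 × (1 − 0.41) = 0.0081774
Marginal likelihood of the evidence = 0.10271.
P(personal mail | evidence) = 0.011254 / 0.10271 ≈ 0.110.

0.110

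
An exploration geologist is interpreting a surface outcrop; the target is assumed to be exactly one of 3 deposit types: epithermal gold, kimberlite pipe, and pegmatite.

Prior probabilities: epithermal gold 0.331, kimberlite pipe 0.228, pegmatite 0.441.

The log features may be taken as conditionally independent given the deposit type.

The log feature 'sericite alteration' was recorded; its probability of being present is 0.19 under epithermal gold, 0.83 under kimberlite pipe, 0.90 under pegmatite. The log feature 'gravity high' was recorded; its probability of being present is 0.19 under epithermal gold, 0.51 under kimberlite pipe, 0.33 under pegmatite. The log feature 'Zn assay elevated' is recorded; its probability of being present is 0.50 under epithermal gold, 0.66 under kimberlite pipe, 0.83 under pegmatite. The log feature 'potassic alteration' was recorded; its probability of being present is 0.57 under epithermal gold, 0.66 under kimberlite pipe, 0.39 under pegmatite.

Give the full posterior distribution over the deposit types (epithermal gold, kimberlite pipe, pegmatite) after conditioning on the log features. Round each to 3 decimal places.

For each hypothesis, the unnormalized posterior weight is prior × product of the log feature likelihoods:
  epithermal gold: 0.331 × 0.19 × 0.19 × 0.50 × 0.57 = 0.0034055
  kimberlite pipe: 0.228 × 0.83 × 0.51 × 0.66 × 0.66 = 0.042041
  pegmatite: 0.441 × 0.90 × 0.33 × 0.83 × 0.39 = 0.042397
Marginal likelihood of the evidence = 0.087844.
P(epithermal gold | evidence) = 0.0034055 / 0.087844 ≈ 0.039
P(kimberlite pipe | evidence) = 0.042041 / 0.087844 ≈ 0.479
P(pegmatite | evidence) = 0.042397 / 0.087844 ≈ 0.483

0.039, 0.479, 0.483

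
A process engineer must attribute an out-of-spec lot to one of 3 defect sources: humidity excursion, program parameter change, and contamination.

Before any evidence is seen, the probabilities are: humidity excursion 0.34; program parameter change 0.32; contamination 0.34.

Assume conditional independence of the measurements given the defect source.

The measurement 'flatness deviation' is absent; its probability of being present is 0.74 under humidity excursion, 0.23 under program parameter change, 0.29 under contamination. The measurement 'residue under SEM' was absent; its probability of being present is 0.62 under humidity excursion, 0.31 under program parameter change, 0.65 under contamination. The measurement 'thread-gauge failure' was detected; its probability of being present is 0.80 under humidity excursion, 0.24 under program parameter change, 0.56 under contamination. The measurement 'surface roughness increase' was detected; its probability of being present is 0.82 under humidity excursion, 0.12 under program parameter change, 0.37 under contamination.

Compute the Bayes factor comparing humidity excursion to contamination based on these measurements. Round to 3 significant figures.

The Bayes factor is the ratio of the joint likelihoods of the measurement pattern under the two hypotheses (using 1 − P(present | H) for each absent measurement).
  humidity excursion: (1 − 0.74) × (1 − 0.62) × 0.80 × 0.82 = 0.064813
  contamination: (1 − 0.29) × (1 − 0.65) × 0.56 × 0.37 = 0.051489
Bayes factor = 0.064813 / 0.051489 ≈ 1.26

1.26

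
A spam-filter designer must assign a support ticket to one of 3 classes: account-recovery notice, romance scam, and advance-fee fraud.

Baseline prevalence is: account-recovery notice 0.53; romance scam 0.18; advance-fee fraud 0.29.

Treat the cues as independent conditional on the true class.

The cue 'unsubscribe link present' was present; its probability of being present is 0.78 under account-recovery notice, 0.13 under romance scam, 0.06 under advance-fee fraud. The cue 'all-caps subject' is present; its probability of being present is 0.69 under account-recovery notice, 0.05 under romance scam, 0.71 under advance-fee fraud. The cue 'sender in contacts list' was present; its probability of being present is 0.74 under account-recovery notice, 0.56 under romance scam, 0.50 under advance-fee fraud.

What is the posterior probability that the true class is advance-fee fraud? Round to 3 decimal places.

For each hypothesis, the unnormalized posterior weight is prior × product of the cue likelihoods:
  account-recovery notice: 0.53 × 0.78 × 0.69 × 0.74 = 0.21108
  romance scam: 0.18 × 0.13 × 0.05 × 0.56 = 0.0006552
  advance-fee fraud: 0.29 × 0.06 × 0.71 × 0.50 = 0.006177
Normalizing constant Z = 0.21108 + 0.0006552 + 0.006177 = 0.21791.
P(advance-fee fraud | evidence) = 0.006177 / 0.21791 ≈ 0.028.

0.028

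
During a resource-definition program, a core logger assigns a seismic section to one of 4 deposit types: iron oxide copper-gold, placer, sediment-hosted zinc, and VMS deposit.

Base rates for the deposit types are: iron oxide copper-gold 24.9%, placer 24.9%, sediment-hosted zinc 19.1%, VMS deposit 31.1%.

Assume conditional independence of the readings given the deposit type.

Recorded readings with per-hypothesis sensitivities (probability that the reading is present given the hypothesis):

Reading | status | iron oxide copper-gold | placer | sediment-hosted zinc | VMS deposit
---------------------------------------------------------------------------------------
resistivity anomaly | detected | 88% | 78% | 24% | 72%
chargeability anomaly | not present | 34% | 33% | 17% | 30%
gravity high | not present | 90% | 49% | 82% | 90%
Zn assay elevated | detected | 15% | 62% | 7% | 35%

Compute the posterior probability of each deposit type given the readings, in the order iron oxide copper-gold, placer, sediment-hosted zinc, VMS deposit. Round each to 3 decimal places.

Multiply each prior by the joint likelihood of the reading pattern (using 1 − P(present | H) for each absent reading):
  iron oxide copper-gold: 0.249 × 0.88 × (1 − 0.34) × (1 − 0.90) × 0.15 = 0.0021693
  placer: 0.249 × 0.78 × (1 − 0.33) × (1 − 0.49) × 0.62 = 0.041146
  sediment-hosted zinc: 0.191 × 0.24 × (1 − 0.17) × (1 − 0.82) × 0.07 = 0.00047939
  VMS deposit: 0.311 × 0.72 × (1 − 0.30) × (1 − 0.90) × 0.35 = 0.005486
Normalizing constant Z = 0.0021693 + 0.041146 + 0.00047939 + 0.005486 = 0.049281.
P(iron oxide copper-gold | evidence) = 0.0021693 / 0.049281 ≈ 0.044
P(placer | evidence) = 0.041146 / 0.049281 ≈ 0.835
P(sediment-hosted zinc | evidence) = 0.00047939 / 0.049281 ≈ 0.010
P(VMS deposit | evidence) = 0.005486 / 0.049281 ≈ 0.111

0.044, 0.835, 0.010, 0.111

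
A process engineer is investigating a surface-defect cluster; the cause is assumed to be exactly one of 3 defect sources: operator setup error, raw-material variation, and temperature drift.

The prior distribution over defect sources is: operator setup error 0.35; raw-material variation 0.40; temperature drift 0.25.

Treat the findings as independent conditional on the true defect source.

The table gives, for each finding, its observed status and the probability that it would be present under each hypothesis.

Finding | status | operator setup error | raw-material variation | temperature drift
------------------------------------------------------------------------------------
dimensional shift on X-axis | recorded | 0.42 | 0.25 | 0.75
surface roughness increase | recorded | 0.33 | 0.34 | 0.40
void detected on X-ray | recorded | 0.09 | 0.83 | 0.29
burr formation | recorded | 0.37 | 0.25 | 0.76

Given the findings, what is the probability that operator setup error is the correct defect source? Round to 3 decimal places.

0.064

By Bayes' rule with conditional independence, the unnormalized weight for each hypothesis is prior × ∏ likelihoods:
  operator setup error: 0.35 × 0.42 × 0.33 × 0.09 × 0.37 = 0.0016154
  raw-material variation: 0.40 × 0.25 × 0.34 × 0.83 × 0.25 = 0.007055
  temperature drift: 0.25 × 0.75 × 0.40 × 0.29 × 0.76 = 0.01653
The unnormalized weights sum to 0.0252.
P(operator setup error | evidence) = 0.0016154 / 0.0252 ≈ 0.064.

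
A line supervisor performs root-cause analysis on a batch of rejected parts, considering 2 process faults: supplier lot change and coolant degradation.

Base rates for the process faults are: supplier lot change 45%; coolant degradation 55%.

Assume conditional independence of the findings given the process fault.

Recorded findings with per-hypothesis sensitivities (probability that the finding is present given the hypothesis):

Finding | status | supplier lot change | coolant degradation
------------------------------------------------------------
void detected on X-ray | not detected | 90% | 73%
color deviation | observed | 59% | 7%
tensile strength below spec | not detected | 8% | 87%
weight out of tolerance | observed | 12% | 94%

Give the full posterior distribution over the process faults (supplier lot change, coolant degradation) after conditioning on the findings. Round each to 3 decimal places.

By Bayes' rule with conditional independence, the unnormalized weight for each hypothesis is prior × ∏ likelihoods (using 1 − P(present | H) for each absent finding):
  supplier lot change: 0.45 × (1 − 0.90) × 0.59 × (1 − 0.08) × 0.12 = 0.0029311
  coolant degradation: 0.55 × (1 − 0.73) × 0.07 × (1 − 0.87) × 0.94 = 0.0012703
Normalizing constant Z = 0.0029311 + 0.0012703 = 0.0042014.
P(supplier lot change | evidence) = 0.0029311 / 0.0042014 ≈ 0.698
P(coolant degradation | evidence) = 0.0012703 / 0.0042014 ≈ 0.302

0.698, 0.302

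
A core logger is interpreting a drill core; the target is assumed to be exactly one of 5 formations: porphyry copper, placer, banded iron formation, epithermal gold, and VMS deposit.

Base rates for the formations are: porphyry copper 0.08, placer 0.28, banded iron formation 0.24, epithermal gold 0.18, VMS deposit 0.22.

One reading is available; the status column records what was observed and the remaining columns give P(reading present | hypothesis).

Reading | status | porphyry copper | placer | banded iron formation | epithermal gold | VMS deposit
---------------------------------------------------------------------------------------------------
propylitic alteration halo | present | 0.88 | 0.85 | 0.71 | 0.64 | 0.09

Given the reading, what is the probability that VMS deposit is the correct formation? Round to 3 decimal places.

0.032

Multiply each prior by the likelihood of the reading:
  porphyry copper: 0.08 × 0.88 = 0.0704
  placer: 0.28 × 0.85 = 0.238
  banded iron formation: 0.24 × 0.71 = 0.1704
  epithermal gold: 0.18 × 0.64 = 0.1152
  VMS deposit: 0.22 × 0.09 = 0.0198
Marginal likelihood of the evidence = 0.6138.
P(VMS deposit | evidence) = 0.0198 / 0.6138 ≈ 0.032.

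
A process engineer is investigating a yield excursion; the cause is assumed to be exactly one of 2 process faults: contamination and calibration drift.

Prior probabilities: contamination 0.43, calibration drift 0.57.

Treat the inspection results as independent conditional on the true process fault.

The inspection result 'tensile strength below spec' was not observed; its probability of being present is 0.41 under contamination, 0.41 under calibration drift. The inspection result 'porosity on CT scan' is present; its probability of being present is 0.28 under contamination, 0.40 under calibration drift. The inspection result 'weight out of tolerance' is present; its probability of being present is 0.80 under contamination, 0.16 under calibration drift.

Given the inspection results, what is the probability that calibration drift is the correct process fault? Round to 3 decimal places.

Multiply each prior by the joint likelihood of the inspection result pattern (using 1 − P(present | H) for each absent inspection result):
  contamination: 0.43 × (1 − 0.41) × 0.28 × 0.80 = 0.056829
  calibration drift: 0.57 × (1 − 0.41) × 0.40 × 0.16 = 0.021523
Normalizing constant Z = 0.056829 + 0.021523 = 0.078352.
P(calibration drift | evidence) = 0.021523 / 0.078352 ≈ 0.275.

0.275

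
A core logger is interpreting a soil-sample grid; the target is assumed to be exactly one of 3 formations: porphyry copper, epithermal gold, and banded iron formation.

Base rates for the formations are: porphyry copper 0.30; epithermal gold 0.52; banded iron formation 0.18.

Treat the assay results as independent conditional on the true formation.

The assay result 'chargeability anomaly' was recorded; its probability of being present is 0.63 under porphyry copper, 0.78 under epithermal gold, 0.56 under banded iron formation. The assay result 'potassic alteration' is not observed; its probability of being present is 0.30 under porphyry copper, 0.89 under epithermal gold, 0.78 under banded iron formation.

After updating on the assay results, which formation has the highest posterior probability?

porphyry copper

For each hypothesis, the unnormalized posterior weight is prior × product of the assay result likelihoods (using 1 − P(present | H) for each absent assay result):
  porphyry copper: 0.30 × 0.63 × (1 − 0.30) = 0.1323
  epithermal gold: 0.52 × 0.78 × (1 − 0.89) = 0.044616
  banded iron formation: 0.18 × 0.56 × (1 − 0.78) = 0.022176
The unnormalized weights sum to 0.19909.
P(porphyry copper | evidence) ≈ 0.1323 / 0.19909 ≈ 0.665
P(epithermal gold | evidence) ≈ 0.044616 / 0.19909 ≈ 0.224
P(banded iron formation | evidence) ≈ 0.022176 / 0.19909 ≈ 0.111
The largest is 0.665, so porphyry copper is most probable.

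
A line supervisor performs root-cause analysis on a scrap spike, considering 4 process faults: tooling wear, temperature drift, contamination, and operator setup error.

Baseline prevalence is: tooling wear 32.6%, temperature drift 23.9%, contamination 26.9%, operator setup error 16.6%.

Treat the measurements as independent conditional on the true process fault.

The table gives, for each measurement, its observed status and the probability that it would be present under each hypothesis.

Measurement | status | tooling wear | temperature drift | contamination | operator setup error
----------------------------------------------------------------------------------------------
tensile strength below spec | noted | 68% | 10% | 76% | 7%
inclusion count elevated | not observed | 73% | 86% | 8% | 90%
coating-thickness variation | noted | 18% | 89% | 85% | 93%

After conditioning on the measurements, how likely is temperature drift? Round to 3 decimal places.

0.017

By Bayes' rule with conditional independence, the unnormalized weight for each hypothesis is prior × ∏ likelihoods (using 1 − P(present | H) for each absent measurement):
  tooling wear: 0.326 × 0.68 × (1 − 0.73) × 0.18 = 0.010774
  temperature drift: 0.239 × 0.10 × (1 − 0.86) × 0.89 = 0.0029779
  contamination: 0.269 × 0.76 × (1 − 0.08) × 0.85 = 0.15987
  operator setup error: 0.166 × 0.07 × (1 − 0.90) × 0.93 = 0.0010807
Marginal likelihood of the evidence = 0.1747.
P(temperature drift | evidence) = 0.0029779 / 0.1747 ≈ 0.017.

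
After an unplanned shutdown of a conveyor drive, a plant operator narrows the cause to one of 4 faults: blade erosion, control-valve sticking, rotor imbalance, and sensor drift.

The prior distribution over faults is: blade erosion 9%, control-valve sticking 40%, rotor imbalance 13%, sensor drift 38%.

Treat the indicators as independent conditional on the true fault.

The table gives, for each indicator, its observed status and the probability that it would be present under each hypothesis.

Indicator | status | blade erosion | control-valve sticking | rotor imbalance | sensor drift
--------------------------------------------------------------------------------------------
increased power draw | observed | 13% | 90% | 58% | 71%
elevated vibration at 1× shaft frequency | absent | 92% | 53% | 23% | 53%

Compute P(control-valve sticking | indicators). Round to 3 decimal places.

For each hypothesis, the unnormalized posterior weight is prior × product of the indicator likelihoods (using 1 − P(present | H) for each absent indicator):
  blade erosion: 0.09 × 0.13 × (1 − 0.92) = 0.000936
  control-valve sticking: 0.40 × 0.90 × (1 − 0.53) = 0.1692
  rotor imbalance: 0.13 × 0.58 × (1 − 0.23) = 0.058058
  sensor drift: 0.38 × 0.71 × (1 − 0.53) = 0.12681
The unnormalized weights sum to 0.355.
P(control-valve sticking | evidence) = 0.1692 / 0.355 ≈ 0.477.

0.477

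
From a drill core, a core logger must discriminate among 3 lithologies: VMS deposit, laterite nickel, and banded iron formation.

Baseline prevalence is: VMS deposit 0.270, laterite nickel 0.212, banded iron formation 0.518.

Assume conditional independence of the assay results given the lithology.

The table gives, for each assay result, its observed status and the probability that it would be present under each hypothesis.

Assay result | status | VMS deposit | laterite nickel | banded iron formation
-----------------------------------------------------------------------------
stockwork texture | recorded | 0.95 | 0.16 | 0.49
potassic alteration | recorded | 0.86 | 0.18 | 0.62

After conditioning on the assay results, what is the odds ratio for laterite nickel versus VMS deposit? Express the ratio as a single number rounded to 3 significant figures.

0.0277

Unnormalized posterior weight (prior times the assay result likelihoods) for each of the two hypotheses:
  laterite nickel: 0.212 × 0.16 × 0.18 = 0.0061056
  VMS deposit: 0.270 × 0.95 × 0.86 = 0.22059
Odds(laterite nickel : VMS deposit) = 0.0061056 / 0.22059 ≈ 0.0277.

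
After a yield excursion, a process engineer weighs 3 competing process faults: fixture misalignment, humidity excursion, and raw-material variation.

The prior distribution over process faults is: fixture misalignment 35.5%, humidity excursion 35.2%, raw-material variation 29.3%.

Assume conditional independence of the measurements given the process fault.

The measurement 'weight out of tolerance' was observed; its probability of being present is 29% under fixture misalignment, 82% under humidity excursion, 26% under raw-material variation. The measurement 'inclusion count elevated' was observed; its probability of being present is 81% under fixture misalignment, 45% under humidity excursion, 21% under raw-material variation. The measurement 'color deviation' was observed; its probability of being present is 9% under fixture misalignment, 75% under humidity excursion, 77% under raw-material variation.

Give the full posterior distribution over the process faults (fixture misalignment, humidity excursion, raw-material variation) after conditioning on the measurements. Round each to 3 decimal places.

By Bayes' rule with conditional independence, the unnormalized weight for each hypothesis is prior × ∏ likelihoods:
  fixture misalignment: 0.355 × 0.29 × 0.81 × 0.09 = 0.0075051
  humidity excursion: 0.352 × 0.82 × 0.45 × 0.75 = 0.097416
  raw-material variation: 0.293 × 0.26 × 0.21 × 0.77 = 0.012318
The unnormalized weights sum to 0.11724.
P(fixture misalignment | evidence) = 0.0075051 / 0.11724 ≈ 0.064
P(humidity excursion | evidence) = 0.097416 / 0.11724 ≈ 0.831
P(raw-material variation | evidence) = 0.012318 / 0.11724 ≈ 0.105

0.064, 0.831, 0.105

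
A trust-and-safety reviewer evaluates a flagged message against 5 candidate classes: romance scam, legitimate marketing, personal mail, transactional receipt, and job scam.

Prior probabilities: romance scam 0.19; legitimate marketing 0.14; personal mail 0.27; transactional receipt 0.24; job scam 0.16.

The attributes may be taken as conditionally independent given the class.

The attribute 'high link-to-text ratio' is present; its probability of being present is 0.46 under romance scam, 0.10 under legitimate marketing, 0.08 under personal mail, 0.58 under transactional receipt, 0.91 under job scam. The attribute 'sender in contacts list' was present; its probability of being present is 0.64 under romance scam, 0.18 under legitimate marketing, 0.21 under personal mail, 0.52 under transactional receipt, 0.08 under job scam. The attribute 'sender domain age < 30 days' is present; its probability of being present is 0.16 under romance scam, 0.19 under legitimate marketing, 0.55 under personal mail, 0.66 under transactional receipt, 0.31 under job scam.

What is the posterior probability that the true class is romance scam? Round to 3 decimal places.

Multiply each prior by the joint likelihood of the attribute pattern:
  romance scam: 0.19 × 0.46 × 0.64 × 0.16 = 0.0089498
  legitimate marketing: 0.14 × 0.10 × 0.18 × 0.19 = 0.0004788
  personal mail: 0.27 × 0.08 × 0.21 × 0.55 = 0.0024948
  transactional receipt: 0.24 × 0.58 × 0.52 × 0.66 = 0.047773
  job scam: 0.16 × 0.91 × 0.08 × 0.31 = 0.0036109
Marginal likelihood of the evidence = 0.063308.
P(romance scam | evidence) = 0.0089498 / 0.063308 ≈ 0.141.

0.141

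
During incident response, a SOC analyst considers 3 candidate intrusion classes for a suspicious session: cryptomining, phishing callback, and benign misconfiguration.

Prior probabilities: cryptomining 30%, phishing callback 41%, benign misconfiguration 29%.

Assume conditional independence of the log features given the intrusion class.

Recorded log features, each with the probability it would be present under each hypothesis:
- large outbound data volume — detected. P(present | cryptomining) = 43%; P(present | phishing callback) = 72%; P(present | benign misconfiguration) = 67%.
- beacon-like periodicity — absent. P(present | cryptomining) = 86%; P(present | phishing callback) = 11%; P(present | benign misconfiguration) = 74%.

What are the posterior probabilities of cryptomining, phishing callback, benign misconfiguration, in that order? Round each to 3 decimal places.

0.055, 0.793, 0.152

Multiply each prior by the joint likelihood of the log feature pattern (using 1 − P(present | H) for each absent log feature):
  cryptomining: 0.30 × 0.43 × (1 − 0.86) = 0.01806
  phishing callback: 0.41 × 0.72 × (1 − 0.11) = 0.26273
  benign misconfiguration: 0.29 × 0.67 × (1 − 0.74) = 0.050518
The unnormalized weights sum to 0.33131.
P(cryptomining | evidence) = 0.01806 / 0.33131 ≈ 0.055
P(phishing callback | evidence) = 0.26273 / 0.33131 ≈ 0.793
P(benign misconfiguration | evidence) = 0.050518 / 0.33131 ≈ 0.152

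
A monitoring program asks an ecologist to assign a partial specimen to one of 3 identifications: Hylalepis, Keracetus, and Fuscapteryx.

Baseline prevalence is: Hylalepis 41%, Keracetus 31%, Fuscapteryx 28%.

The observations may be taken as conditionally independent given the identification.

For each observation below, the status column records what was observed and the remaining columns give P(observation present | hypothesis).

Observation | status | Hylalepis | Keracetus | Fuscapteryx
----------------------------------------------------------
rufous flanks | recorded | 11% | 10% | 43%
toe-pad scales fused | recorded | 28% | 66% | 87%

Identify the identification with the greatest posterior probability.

By Bayes' rule with conditional independence, the unnormalized weight for each hypothesis is prior × ∏ likelihoods:
  Hylalepis: 0.41 × 0.11 × 0.28 = 0.012628
  Keracetus: 0.31 × 0.10 × 0.66 = 0.02046
  Fuscapteryx: 0.28 × 0.43 × 0.87 = 0.10475
The unnormalized weights sum to 0.13784.
P(Hylalepis | evidence) ≈ 0.012628 / 0.13784 ≈ 0.092
P(Keracetus | evidence) ≈ 0.02046 / 0.13784 ≈ 0.148
P(Fuscapteryx | evidence) ≈ 0.10475 / 0.13784 ≈ 0.760
The largest is 0.760, so Fuscapteryx is most probable.

Fuscapteryx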